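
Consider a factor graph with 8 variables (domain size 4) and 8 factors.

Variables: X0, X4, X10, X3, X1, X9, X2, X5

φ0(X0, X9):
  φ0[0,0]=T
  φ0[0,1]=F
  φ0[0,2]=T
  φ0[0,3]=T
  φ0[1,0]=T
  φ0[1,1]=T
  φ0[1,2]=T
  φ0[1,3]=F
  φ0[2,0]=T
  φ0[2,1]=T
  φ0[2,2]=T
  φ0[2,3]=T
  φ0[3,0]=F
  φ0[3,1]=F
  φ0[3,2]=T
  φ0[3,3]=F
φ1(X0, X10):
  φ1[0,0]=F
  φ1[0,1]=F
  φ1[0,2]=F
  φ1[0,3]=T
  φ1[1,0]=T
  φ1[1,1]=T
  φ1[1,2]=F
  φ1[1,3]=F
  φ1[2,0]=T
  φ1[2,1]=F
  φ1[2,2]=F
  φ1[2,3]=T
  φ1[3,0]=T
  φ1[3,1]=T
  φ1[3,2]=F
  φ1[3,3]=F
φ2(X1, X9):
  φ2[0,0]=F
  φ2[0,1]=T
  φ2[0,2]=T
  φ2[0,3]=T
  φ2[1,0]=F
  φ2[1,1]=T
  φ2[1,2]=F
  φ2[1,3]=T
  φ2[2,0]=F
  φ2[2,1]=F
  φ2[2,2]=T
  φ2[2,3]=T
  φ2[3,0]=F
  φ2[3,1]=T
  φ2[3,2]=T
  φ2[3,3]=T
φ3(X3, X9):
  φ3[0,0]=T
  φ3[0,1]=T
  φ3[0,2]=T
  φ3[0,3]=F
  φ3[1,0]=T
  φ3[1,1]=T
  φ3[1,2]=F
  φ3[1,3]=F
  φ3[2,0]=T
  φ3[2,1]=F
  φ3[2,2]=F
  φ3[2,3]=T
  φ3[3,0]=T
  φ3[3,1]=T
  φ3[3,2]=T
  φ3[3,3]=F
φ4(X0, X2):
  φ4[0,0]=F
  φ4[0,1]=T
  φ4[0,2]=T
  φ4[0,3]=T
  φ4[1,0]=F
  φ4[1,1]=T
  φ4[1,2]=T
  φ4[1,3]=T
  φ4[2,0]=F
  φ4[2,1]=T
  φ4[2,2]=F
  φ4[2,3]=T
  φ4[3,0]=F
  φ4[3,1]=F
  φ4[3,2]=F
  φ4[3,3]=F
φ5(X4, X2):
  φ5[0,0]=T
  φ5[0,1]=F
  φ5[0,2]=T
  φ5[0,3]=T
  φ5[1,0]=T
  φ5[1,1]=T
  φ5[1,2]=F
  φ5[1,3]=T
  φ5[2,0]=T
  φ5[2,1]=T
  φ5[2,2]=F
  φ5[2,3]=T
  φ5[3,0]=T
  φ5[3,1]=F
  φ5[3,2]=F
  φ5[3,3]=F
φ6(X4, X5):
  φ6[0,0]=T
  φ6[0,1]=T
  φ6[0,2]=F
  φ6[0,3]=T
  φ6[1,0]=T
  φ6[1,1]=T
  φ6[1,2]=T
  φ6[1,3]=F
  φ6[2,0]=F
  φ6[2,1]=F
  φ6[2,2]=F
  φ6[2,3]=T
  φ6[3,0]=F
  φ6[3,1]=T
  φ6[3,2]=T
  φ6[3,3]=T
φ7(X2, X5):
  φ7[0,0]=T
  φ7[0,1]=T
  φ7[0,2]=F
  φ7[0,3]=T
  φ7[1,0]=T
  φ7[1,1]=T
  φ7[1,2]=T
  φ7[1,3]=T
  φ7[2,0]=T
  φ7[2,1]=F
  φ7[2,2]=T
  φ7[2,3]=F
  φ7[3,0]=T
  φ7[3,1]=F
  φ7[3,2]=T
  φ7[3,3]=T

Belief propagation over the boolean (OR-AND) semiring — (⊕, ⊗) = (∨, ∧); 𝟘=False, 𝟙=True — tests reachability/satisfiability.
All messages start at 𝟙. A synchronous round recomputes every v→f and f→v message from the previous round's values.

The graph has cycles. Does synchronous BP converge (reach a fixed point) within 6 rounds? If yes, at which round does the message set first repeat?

CONVERGED at round 5

init: all messages = 𝟙 over 4 values
r1 m[φ0→X0] = [T, T, T, T]
r1 m[φ0→X9] = [T, T, T, T]
r1 m[φ1→X0] = [T, T, T, T]
r1 m[φ1→X10] = [T, T, F, T]
r1 m[φ2→X1] = [T, T, T, T]
r1 m[φ2→X9] = [F, T, T, T]
r1 m[φ3→X3] = [T, T, T, T]
r1 m[φ3→X9] = [T, T, T, T]
r1 m[φ4→X0] = [T, T, T, F]
r1 m[φ4→X2] = [F, T, T, T]
r1 m[φ5→X4] = [T, T, T, T]
r1 m[φ5→X2] = [T, T, T, T]
r1 m[φ6→X4] = [T, T, T, T]
r1 m[φ6→X5] = [T, T, T, T]
r1 m[φ7→X2] = [T, T, T, T]
r1 m[φ7→X5] = [T, T, T, T]
r1 m[X0→φ0] = [T, T, T, T]
r1 m[X0→φ1] = [T, T, T, T]
r1 m[X0→φ4] = [T, T, T, T]
r1 m[X4→φ5] = [T, T, T, T]
r1 m[X4→φ6] = [T, T, T, T]
r1 m[X10→φ1] = [T, T, T, T]
r1 m[X3→φ3] = [T, T, T, T]
r1 m[X1→φ2] = [T, T, T, T]
r1 m[X9→φ0] = [T, T, T, T]
r1 m[X9→φ2] = [T, T, T, T]
r1 m[X9→φ3] = [T, T, T, T]
r1 m[X2→φ4] = [T, T, T, T]
r1 m[X2→φ5] = [T, T, T, T]
r1 m[X2→φ7] = [T, T, T, T]
r1 m[X5→φ6] = [T, T, T, T]
r1 m[X5→φ7] = [T, T, T, T]
r2 m[φ0→X0] = [T, T, T, T]
r2 m[φ0→X9] = [T, T, T, T]
r2 m[φ1→X0] = [T, T, T, T]
r2 m[φ1→X10] = [T, T, F, T]
r2 m[φ2→X1] = [T, T, T, T]
r2 m[φ2→X9] = [F, T, T, T]
r2 m[φ3→X3] = [T, T, T, T]
r2 m[φ3→X9] = [T, T, T, T]
r2 m[φ4→X0] = [T, T, T, F]
r2 m[φ4→X2] = [F, T, T, T]
r2 m[φ5→X4] = [T, T, T, T]
r2 m[φ5→X2] = [T, T, T, T]
r2 m[φ6→X4] = [T, T, T, T]
r2 m[φ6→X5] = [T, T, T, T]
r2 m[φ7→X2] = [T, T, T, T]
r2 m[φ7→X5] = [T, T, T, T]
r2 m[X0→φ0] = [T, T, T, F]
r2 m[X0→φ1] = [T, T, T, F]
r2 m[X0→φ4] = [T, T, T, T]
r2 m[X4→φ5] = [T, T, T, T]
r2 m[X4→φ6] = [T, T, T, T]
r2 m[X10→φ1] = [T, T, T, T]
r2 m[X3→φ3] = [T, T, T, T]
r2 m[X1→φ2] = [T, T, T, T]
r2 m[X9→φ0] = [F, T, T, T]
r2 m[X9→φ2] = [T, T, T, T]
r2 m[X9→φ3] = [F, T, T, T]
r2 m[X2→φ4] = [T, T, T, T]
r2 m[X2→φ5] = [F, T, T, T]
r2 m[X2→φ7] = [F, T, T, T]
r2 m[X5→φ6] = [T, T, T, T]
r2 m[X5→φ7] = [T, T, T, T]
r3 m[φ0→X0] = [T, T, T, T]
r3 m[φ0→X9] = [T, T, T, T]
r3 m[φ1→X0] = [T, T, T, T]
r3 m[φ1→X10] = [T, T, F, T]
r3 m[φ2→X1] = [T, T, T, T]
r3 m[φ2→X9] = [F, T, T, T]
r3 m[φ3→X3] = [T, T, T, T]
r3 m[φ3→X9] = [T, T, T, T]
r3 m[φ4→X0] = [T, T, T, F]
r3 m[φ4→X2] = [F, T, T, T]
r3 m[φ5→X4] = [T, T, T, F]
r3 m[φ5→X2] = [T, T, T, T]
r3 m[φ6→X4] = [T, T, T, T]
r3 m[φ6→X5] = [T, T, T, T]
r3 m[φ7→X2] = [T, T, T, T]
r3 m[φ7→X5] = [T, T, T, T]
r3 m[X0→φ0] = [T, T, T, F]
r3 m[X0→φ1] = [T, T, T, F]
r3 m[X0→φ4] = [T, T, T, T]
r3 m[X4→φ5] = [T, T, T, T]
r3 m[X4→φ6] = [T, T, T, T]
r3 m[X10→φ1] = [T, T, T, T]
r3 m[X3→φ3] = [T, T, T, T]
r3 m[X1→φ2] = [T, T, T, T]
r3 m[X9→φ0] = [F, T, T, T]
r3 m[X9→φ2] = [T, T, T, T]
r3 m[X9→φ3] = [F, T, T, T]
r3 m[X2→φ4] = [T, T, T, T]
r3 m[X2→φ5] = [F, T, T, T]
r3 m[X2→φ7] = [F, T, T, T]
r3 m[X5→φ6] = [T, T, T, T]
r3 m[X5→φ7] = [T, T, T, T]
r4 m[φ0→X0] = [T, T, T, T]
r4 m[φ0→X9] = [T, T, T, T]
r4 m[φ1→X0] = [T, T, T, T]
r4 m[φ1→X10] = [T, T, F, T]
r4 m[φ2→X1] = [T, T, T, T]
r4 m[φ2→X9] = [F, T, T, T]
r4 m[φ3→X3] = [T, T, T, T]
r4 m[φ3→X9] = [T, T, T, T]
r4 m[φ4→X0] = [T, T, T, F]
r4 m[φ4→X2] = [F, T, T, T]
r4 m[φ5→X4] = [T, T, T, F]
r4 m[φ5→X2] = [T, T, T, T]
r4 m[φ6→X4] = [T, T, T, T]
r4 m[φ6→X5] = [T, T, T, T]
r4 m[φ7→X2] = [T, T, T, T]
r4 m[φ7→X5] = [T, T, T, T]
r4 m[X0→φ0] = [T, T, T, F]
r4 m[X0→φ1] = [T, T, T, F]
r4 m[X0→φ4] = [T, T, T, T]
r4 m[X4→φ5] = [T, T, T, T]
r4 m[X4→φ6] = [T, T, T, F]
r4 m[X10→φ1] = [T, T, T, T]
r4 m[X3→φ3] = [T, T, T, T]
r4 m[X1→φ2] = [T, T, T, T]
r4 m[X9→φ0] = [F, T, T, T]
r4 m[X9→φ2] = [T, T, T, T]
r4 m[X9→φ3] = [F, T, T, T]
r4 m[X2→φ4] = [T, T, T, T]
r4 m[X2→φ5] = [F, T, T, T]
r4 m[X2→φ7] = [F, T, T, T]
r4 m[X5→φ6] = [T, T, T, T]
r4 m[X5→φ7] = [T, T, T, T]
r5 m[φ0→X0] = [T, T, T, T]
r5 m[φ0→X9] = [T, T, T, T]
r5 m[φ1→X0] = [T, T, T, T]
r5 m[φ1→X10] = [T, T, F, T]
r5 m[φ2→X1] = [T, T, T, T]
r5 m[φ2→X9] = [F, T, T, T]
r5 m[φ3→X3] = [T, T, T, T]
r5 m[φ3→X9] = [T, T, T, T]
r5 m[φ4→X0] = [T, T, T, F]
r5 m[φ4→X2] = [F, T, T, T]
r5 m[φ5→X4] = [T, T, T, F]
r5 m[φ5→X2] = [T, T, T, T]
r5 m[φ6→X4] = [T, T, T, T]
r5 m[φ6→X5] = [T, T, T, T]
r5 m[φ7→X2] = [T, T, T, T]
r5 m[φ7→X5] = [T, T, T, T]
r5 m[X0→φ0] = [T, T, T, F]
r5 m[X0→φ1] = [T, T, T, F]
r5 m[X0→φ4] = [T, T, T, T]
r5 m[X4→φ5] = [T, T, T, T]
r5 m[X4→φ6] = [T, T, T, F]
r5 m[X10→φ1] = [T, T, T, T]
r5 m[X3→φ3] = [T, T, T, T]
r5 m[X1→φ2] = [T, T, T, T]
r5 m[X9→φ0] = [F, T, T, T]
r5 m[X9→φ2] = [T, T, T, T]
r5 m[X9→φ3] = [F, T, T, T]
r5 m[X2→φ4] = [T, T, T, T]
r5 m[X2→φ5] = [F, T, T, T]
r5 m[X2→φ7] = [F, T, T, T]
r5 m[X5→φ6] = [T, T, T, T]
r5 m[X5→φ7] = [T, T, T, T]
fixed point reached at round 5
messages reach a fixed point at round 5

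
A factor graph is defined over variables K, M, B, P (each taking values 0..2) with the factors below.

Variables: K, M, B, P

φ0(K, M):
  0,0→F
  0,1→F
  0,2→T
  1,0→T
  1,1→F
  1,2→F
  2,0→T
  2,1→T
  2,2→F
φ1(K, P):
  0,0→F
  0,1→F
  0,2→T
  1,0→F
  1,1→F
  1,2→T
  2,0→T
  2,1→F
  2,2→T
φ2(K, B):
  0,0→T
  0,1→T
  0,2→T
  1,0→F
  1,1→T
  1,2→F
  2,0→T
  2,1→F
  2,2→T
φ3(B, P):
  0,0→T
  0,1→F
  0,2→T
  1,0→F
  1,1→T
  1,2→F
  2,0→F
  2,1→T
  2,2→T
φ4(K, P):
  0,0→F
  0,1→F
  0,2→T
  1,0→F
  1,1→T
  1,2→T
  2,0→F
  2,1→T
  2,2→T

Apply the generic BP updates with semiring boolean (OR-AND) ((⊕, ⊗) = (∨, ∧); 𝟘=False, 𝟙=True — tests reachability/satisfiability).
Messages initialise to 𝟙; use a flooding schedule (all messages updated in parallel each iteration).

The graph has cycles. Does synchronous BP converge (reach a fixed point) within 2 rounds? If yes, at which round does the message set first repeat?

NOT CONVERGED within 2 rounds

init: all messages = 𝟙 over 3 values
r1 m[φ0→K] = [T, T, T]
r1 m[φ0→M] = [T, T, T]
r1 m[φ1→K] = [T, T, T]
r1 m[φ1→P] = [T, F, T]
r1 m[φ2→K] = [T, T, T]
r1 m[φ2→B] = [T, T, T]
r1 m[φ3→B] = [T, T, T]
r1 m[φ3→P] = [T, T, T]
r1 m[φ4→K] = [T, T, T]
r1 m[φ4→P] = [F, T, T]
r1 m[K→φ0] = [T, T, T]
r1 m[K→φ1] = [T, T, T]
r1 m[K→φ2] = [T, T, T]
r1 m[K→φ4] = [T, T, T]
r1 m[M→φ0] = [T, T, T]
r1 m[B→φ2] = [T, T, T]
r1 m[B→φ3] = [T, T, T]
r1 m[P→φ1] = [T, T, T]
r1 m[P→φ3] = [T, T, T]
r1 m[P→φ4] = [T, T, T]
r2 m[φ0→K] = [T, T, T]
r2 m[φ0→M] = [T, T, T]
r2 m[φ1→K] = [T, T, T]
r2 m[φ1→P] = [T, F, T]
r2 m[φ2→K] = [T, T, T]
r2 m[φ2→B] = [T, T, T]
r2 m[φ3→B] = [T, T, T]
r2 m[φ3→P] = [T, T, T]
r2 m[φ4→K] = [T, T, T]
r2 m[φ4→P] = [F, T, T]
r2 m[K→φ0] = [T, T, T]
r2 m[K→φ1] = [T, T, T]
r2 m[K→φ2] = [T, T, T]
r2 m[K→φ4] = [T, T, T]
r2 m[M→φ0] = [T, T, T]
r2 m[B→φ2] = [T, T, T]
r2 m[B→φ3] = [T, T, T]
r2 m[P→φ1] = [F, T, T]
r2 m[P→φ3] = [F, F, T]
r2 m[P→φ4] = [T, F, T]
no fixed point within 2 rounds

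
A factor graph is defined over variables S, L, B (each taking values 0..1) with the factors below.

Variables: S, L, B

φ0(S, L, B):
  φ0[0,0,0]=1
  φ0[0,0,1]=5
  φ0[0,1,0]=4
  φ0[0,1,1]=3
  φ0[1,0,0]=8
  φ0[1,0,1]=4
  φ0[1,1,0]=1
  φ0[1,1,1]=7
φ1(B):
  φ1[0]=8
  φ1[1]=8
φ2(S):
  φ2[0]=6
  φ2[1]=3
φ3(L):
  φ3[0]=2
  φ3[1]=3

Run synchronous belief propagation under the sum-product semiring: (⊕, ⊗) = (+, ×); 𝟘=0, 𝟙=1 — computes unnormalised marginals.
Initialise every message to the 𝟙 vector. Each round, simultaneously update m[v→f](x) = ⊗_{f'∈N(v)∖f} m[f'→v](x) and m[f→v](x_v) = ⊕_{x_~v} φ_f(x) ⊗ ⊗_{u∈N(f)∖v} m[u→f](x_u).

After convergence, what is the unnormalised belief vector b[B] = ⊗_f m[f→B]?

init: all messages = 𝟙 over 2 values
r1 m[φ0→S] = [13, 20]
r1 m[φ0→L] = [18, 15]
r1 m[φ0→B] = [14, 19]
r1 m[φ1→B] = [8, 8]
r1 m[φ2→S] = [6, 3]
r1 m[φ3→L] = [2, 3]
r1 m[S→φ0] = [1, 1]
r1 m[S→φ2] = [1, 1]
r1 m[L→φ0] = [1, 1]
r1 m[L→φ3] = [1, 1]
r1 m[B→φ0] = [1, 1]
r1 m[B→φ1] = [1, 1]
r2 m[φ0→S] = [13, 20]
r2 m[φ0→L] = [18, 15]
r2 m[φ0→B] = [14, 19]
r2 m[φ1→B] = [8, 8]
r2 m[φ2→S] = [6, 3]
r2 m[φ3→L] = [2, 3]
r2 m[S→φ0] = [6, 3]
r2 m[S→φ2] = [13, 20]
r2 m[L→φ0] = [2, 3]
r2 m[L→φ3] = [18, 15]
r2 m[B→φ0] = [8, 8]
r2 m[B→φ1] = [14, 19]
r3 m[φ0→S] = [264, 384]
r3 m[φ0→L] = [576, 528]
r3 m[φ0→B] = [141, 201]
r3 m[φ1→B] = [8, 8]
r3 m[φ2→S] = [6, 3]
r3 m[φ3→L] = [2, 3]
r3 m[S→φ0] = [6, 3]
r3 m[S→φ2] = [13, 20]
r3 m[L→φ0] = [2, 3]
r3 m[L→φ3] = [18, 15]
r3 m[B→φ0] = [8, 8]
r3 m[B→φ1] = [14, 19]
r4 m[φ0→S] = [264, 384]
r4 m[φ0→L] = [576, 528]
r4 m[φ0→B] = [141, 201]
r4 m[φ1→B] = [8, 8]
r4 m[φ2→S] = [6, 3]
r4 m[φ3→L] = [2, 3]
r4 m[S→φ0] = [6, 3]
r4 m[S→φ2] = [264, 384]
r4 m[L→φ0] = [2, 3]
r4 m[L→φ3] = [576, 528]
r4 m[B→φ0] = [8, 8]
r4 m[B→φ1] = [141, 201]
r5 m[φ0→S] = [264, 384]
r5 m[φ0→L] = [576, 528]
r5 m[φ0→B] = [141, 201]
r5 m[φ1→B] = [8, 8]
r5 m[φ2→S] = [6, 3]
r5 m[φ3→L] = [2, 3]
r5 m[S→φ0] = [6, 3]
r5 m[S→φ2] = [264, 384]
r5 m[L→φ0] = [2, 3]
r5 m[L→φ3] = [576, 528]
r5 m[B→φ0] = [8, 8]
r5 m[B→φ1] = [141, 201]
fixed point reached at round 5
b[B] = ⊗ incoming = [1128, 1608]

b[B] = [1128, 1608]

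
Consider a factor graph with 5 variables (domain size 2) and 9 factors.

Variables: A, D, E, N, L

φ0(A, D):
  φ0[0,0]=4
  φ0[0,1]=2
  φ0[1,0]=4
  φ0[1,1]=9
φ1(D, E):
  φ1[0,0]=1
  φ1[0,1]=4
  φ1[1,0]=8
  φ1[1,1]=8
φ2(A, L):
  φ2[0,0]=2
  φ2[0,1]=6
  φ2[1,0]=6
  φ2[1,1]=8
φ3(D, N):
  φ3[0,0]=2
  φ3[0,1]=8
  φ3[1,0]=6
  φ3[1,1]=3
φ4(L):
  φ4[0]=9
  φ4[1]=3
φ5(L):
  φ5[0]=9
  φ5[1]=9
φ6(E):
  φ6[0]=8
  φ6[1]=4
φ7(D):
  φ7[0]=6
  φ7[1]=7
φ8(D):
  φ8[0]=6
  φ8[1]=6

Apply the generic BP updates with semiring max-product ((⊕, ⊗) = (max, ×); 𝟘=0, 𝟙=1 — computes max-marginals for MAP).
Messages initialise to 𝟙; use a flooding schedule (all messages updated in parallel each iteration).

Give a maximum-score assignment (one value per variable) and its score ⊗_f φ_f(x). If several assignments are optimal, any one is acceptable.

init: all messages = 𝟙 over 2 values
r1 m[φ0→A] = [4, 9]
r1 m[φ0→D] = [4, 9]
r1 m[φ1→D] = [4, 8]
r1 m[φ1→E] = [8, 8]
r1 m[φ2→A] = [6, 8]
r1 m[φ2→L] = [6, 8]
r1 m[φ3→D] = [8, 6]
r1 m[φ3→N] = [6, 8]
r1 m[φ4→L] = [9, 3]
r1 m[φ5→L] = [9, 9]
r1 m[φ6→E] = [8, 4]
r1 m[φ7→D] = [6, 7]
r1 m[φ8→D] = [6, 6]
r1 m[A→φ0] = [1, 1]
r1 m[A→φ2] = [1, 1]
r1 m[D→φ0] = [1, 1]
r1 m[D→φ1] = [1, 1]
r1 m[D→φ3] = [1, 1]
r1 m[D→φ7] = [1, 1]
r1 m[D→φ8] = [1, 1]
r1 m[E→φ1] = [1, 1]
r1 m[E→φ6] = [1, 1]
r1 m[N→φ3] = [1, 1]
r1 m[L→φ2] = [1, 1]
r1 m[L→φ4] = [1, 1]
r1 m[L→φ5] = [1, 1]
r2 m[φ0→A] = [4, 9]
r2 m[φ0→D] = [4, 9]
r2 m[φ1→D] = [4, 8]
r2 m[φ1→E] = [8, 8]
r2 m[φ2→A] = [6, 8]
r2 m[φ2→L] = [6, 8]
r2 m[φ3→D] = [8, 6]
r2 m[φ3→N] = [6, 8]
r2 m[φ4→L] = [9, 3]
r2 m[φ5→L] = [9, 9]
r2 m[φ6→E] = [8, 4]
r2 m[φ7→D] = [6, 7]
r2 m[φ8→D] = [6, 6]
r2 m[A→φ0] = [6, 8]
r2 m[A→φ2] = [4, 9]
r2 m[D→φ0] = [1152, 2016]
r2 m[D→φ1] = [1152, 2268]
r2 m[D→φ3] = [576, 3024]
r2 m[D→φ7] = [768, 2592]
r2 m[D→φ8] = [768, 3024]
r2 m[E→φ1] = [8, 4]
r2 m[E→φ6] = [8, 8]
r2 m[N→φ3] = [1, 1]
r2 m[L→φ2] = [81, 27]
r2 m[L→φ4] = [54, 72]
r2 m[L→φ5] = [54, 24]
r3 m[φ0→A] = [4608, 18144]
r3 m[φ0→D] = [32, 72]
r3 m[φ1→D] = [16, 64]
r3 m[φ1→E] = [18144, 18144]
r3 m[φ2→A] = [162, 486]
r3 m[φ2→L] = [54, 72]
r3 m[φ3→D] = [8, 6]
r3 m[φ3→N] = [18144, 9072]
r3 m[φ4→L] = [9, 3]
r3 m[φ5→L] = [9, 9]
r3 m[φ6→E] = [8, 4]
r3 m[φ7→D] = [6, 7]
r3 m[φ8→D] = [6, 6]
r3 m[A→φ0] = [6, 8]
r3 m[A→φ2] = [4, 9]
r3 m[D→φ0] = [1152, 2016]
r3 m[D→φ1] = [1152, 2268]
r3 m[D→φ3] = [576, 3024]
r3 m[D→φ7] = [768, 2592]
r3 m[D→φ8] = [768, 3024]
r3 m[E→φ1] = [8, 4]
r3 m[E→φ6] = [8, 8]
r3 m[N→φ3] = [1, 1]
r3 m[L→φ2] = [81, 27]
r3 m[L→φ4] = [54, 72]
r3 m[L→φ5] = [54, 24]
r4 m[φ0→A] = [4608, 18144]
r4 m[φ0→D] = [32, 72]
r4 m[φ1→D] = [16, 64]
r4 m[φ1→E] = [18144, 18144]
r4 m[φ2→A] = [162, 486]
r4 m[φ2→L] = [54, 72]
r4 m[φ3→D] = [8, 6]
r4 m[φ3→N] = [18144, 9072]
r4 m[φ4→L] = [9, 3]
r4 m[φ5→L] = [9, 9]
r4 m[φ6→E] = [8, 4]
r4 m[φ7→D] = [6, 7]
r4 m[φ8→D] = [6, 6]
r4 m[A→φ0] = [162, 486]
r4 m[A→φ2] = [4608, 18144]
r4 m[D→φ0] = [4608, 16128]
r4 m[D→φ1] = [9216, 18144]
r4 m[D→φ3] = [18432, 193536]
r4 m[D→φ7] = [24576, 165888]
r4 m[D→φ8] = [24576, 193536]
r4 m[E→φ1] = [8, 4]
r4 m[E→φ6] = [18144, 18144]
r4 m[N→φ3] = [1, 1]
r4 m[L→φ2] = [81, 27]
r4 m[L→φ4] = [486, 648]
r4 m[L→φ5] = [486, 216]
r5 m[φ0→A] = [32256, 145152]
r5 m[φ0→D] = [1944, 4374]
r5 m[φ1→D] = [16, 64]
r5 m[φ1→E] = [145152, 145152]
r5 m[φ2→A] = [162, 486]
r5 m[φ2→L] = [108864, 145152]
r5 m[φ3→D] = [8, 6]
r5 m[φ3→N] = [1161216, 580608]
r5 m[φ4→L] = [9, 3]
r5 m[φ5→L] = [9, 9]
r5 m[φ6→E] = [8, 4]
r5 m[φ7→D] = [6, 7]
r5 m[φ8→D] = [6, 6]
r5 m[A→φ0] = [162, 486]
r5 m[A→φ2] = [4608, 18144]
r5 m[D→φ0] = [4608, 16128]
r5 m[D→φ1] = [9216, 18144]
r5 m[D→φ3] = [18432, 193536]
r5 m[D→φ7] = [24576, 165888]
r5 m[D→φ8] = [24576, 193536]
r5 m[E→φ1] = [8, 4]
r5 m[E→φ6] = [18144, 18144]
r5 m[N→φ3] = [1, 1]
r5 m[L→φ2] = [81, 27]
r5 m[L→φ4] = [486, 648]
r5 m[L→φ5] = [486, 216]
r6 m[φ0→A] = [32256, 145152]
r6 m[φ0→D] = [1944, 4374]
r6 m[φ1→D] = [16, 64]
r6 m[φ1→E] = [145152, 145152]
r6 m[φ2→A] = [162, 486]
r6 m[φ2→L] = [108864, 145152]
r6 m[φ3→D] = [8, 6]
r6 m[φ3→N] = [1161216, 580608]
r6 m[φ4→L] = [9, 3]
r6 m[φ5→L] = [9, 9]
r6 m[φ6→E] = [8, 4]
r6 m[φ7→D] = [6, 7]
r6 m[φ8→D] = [6, 6]
r6 m[A→φ0] = [162, 486]
r6 m[A→φ2] = [32256, 145152]
r6 m[D→φ0] = [4608, 16128]
r6 m[D→φ1] = [559872, 1102248]
r6 m[D→φ3] = [1119744, 11757312]
r6 m[D→φ7] = [1492992, 10077696]
r6 m[D→φ8] = [1492992, 11757312]
r6 m[E→φ1] = [8, 4]
r6 m[E→φ6] = [145152, 145152]
r6 m[N→φ3] = [1, 1]
r6 m[L→φ2] = [81, 27]
r6 m[L→φ4] = [979776, 1306368]
r6 m[L→φ5] = [979776, 435456]
r7 m[φ0→A] = [32256, 145152]
r7 m[φ0→D] = [1944, 4374]
r7 m[φ1→D] = [16, 64]
r7 m[φ1→E] = [8817984, 8817984]
r7 m[φ2→A] = [162, 486]
r7 m[φ2→L] = [870912, 1161216]
r7 m[φ3→D] = [8, 6]
r7 m[φ3→N] = [70543872, 35271936]
r7 m[φ4→L] = [9, 3]
r7 m[φ5→L] = [9, 9]
r7 m[φ6→E] = [8, 4]
r7 m[φ7→D] = [6, 7]
r7 m[φ8→D] = [6, 6]
r7 m[A→φ0] = [162, 486]
r7 m[A→φ2] = [32256, 145152]
r7 m[D→φ0] = [4608, 16128]
r7 m[D→φ1] = [559872, 1102248]
r7 m[D→φ3] = [1119744, 11757312]
r7 m[D→φ7] = [1492992, 10077696]
r7 m[D→φ8] = [1492992, 11757312]
r7 m[E→φ1] = [8, 4]
r7 m[E→φ6] = [145152, 145152]
r7 m[N→φ3] = [1, 1]
r7 m[L→φ2] = [81, 27]
r7 m[L→φ4] = [979776, 1306368]
r7 m[L→φ5] = [979776, 435456]
r8 m[φ0→A] = [32256, 145152]
r8 m[φ0→D] = [1944, 4374]
r8 m[φ1→D] = [16, 64]
r8 m[φ1→E] = [8817984, 8817984]
r8 m[φ2→A] = [162, 486]
r8 m[φ2→L] = [870912, 1161216]
r8 m[φ3→D] = [8, 6]
r8 m[φ3→N] = [70543872, 35271936]
r8 m[φ4→L] = [9, 3]
r8 m[φ5→L] = [9, 9]
r8 m[φ6→E] = [8, 4]
r8 m[φ7→D] = [6, 7]
r8 m[φ8→D] = [6, 6]
r8 m[A→φ0] = [162, 486]
r8 m[A→φ2] = [32256, 145152]
r8 m[D→φ0] = [4608, 16128]
r8 m[D→φ1] = [559872, 1102248]
r8 m[D→φ3] = [1119744, 11757312]
r8 m[D→φ7] = [1492992, 10077696]
r8 m[D→φ8] = [1492992, 11757312]
r8 m[E→φ1] = [8, 4]
r8 m[E→φ6] = [8817984, 8817984]
r8 m[N→φ3] = [1, 1]
r8 m[L→φ2] = [81, 27]
r8 m[L→φ4] = [7838208, 10450944]
r8 m[L→φ5] = [7838208, 3483648]
r9 m[φ0→A] = [32256, 145152]
r9 m[φ0→D] = [1944, 4374]
r9 m[φ1→D] = [16, 64]
r9 m[φ1→E] = [8817984, 8817984]
r9 m[φ2→A] = [162, 486]
r9 m[φ2→L] = [870912, 1161216]
r9 m[φ3→D] = [8, 6]
r9 m[φ3→N] = [70543872, 35271936]
r9 m[φ4→L] = [9, 3]
r9 m[φ5→L] = [9, 9]
r9 m[φ6→E] = [8, 4]
r9 m[φ7→D] = [6, 7]
r9 m[φ8→D] = [6, 6]
r9 m[A→φ0] = [162, 486]
r9 m[A→φ2] = [32256, 145152]
r9 m[D→φ0] = [4608, 16128]
r9 m[D→φ1] = [559872, 1102248]
r9 m[D→φ3] = [1119744, 11757312]
r9 m[D→φ7] = [1492992, 10077696]
r9 m[D→φ8] = [1492992, 11757312]
r9 m[E→φ1] = [8, 4]
r9 m[E→φ6] = [8817984, 8817984]
r9 m[N→φ3] = [1, 1]
r9 m[L→φ2] = [81, 27]
r9 m[L→φ4] = [7838208, 10450944]
r9 m[L→φ5] = [7838208, 3483648]
fixed point reached at round 9
traceback from A: (A=1, D=1, E=0, N=0, L=0), score=70543872

assignment: (A=1, D=1, E=0, N=0, L=0); score = 70543872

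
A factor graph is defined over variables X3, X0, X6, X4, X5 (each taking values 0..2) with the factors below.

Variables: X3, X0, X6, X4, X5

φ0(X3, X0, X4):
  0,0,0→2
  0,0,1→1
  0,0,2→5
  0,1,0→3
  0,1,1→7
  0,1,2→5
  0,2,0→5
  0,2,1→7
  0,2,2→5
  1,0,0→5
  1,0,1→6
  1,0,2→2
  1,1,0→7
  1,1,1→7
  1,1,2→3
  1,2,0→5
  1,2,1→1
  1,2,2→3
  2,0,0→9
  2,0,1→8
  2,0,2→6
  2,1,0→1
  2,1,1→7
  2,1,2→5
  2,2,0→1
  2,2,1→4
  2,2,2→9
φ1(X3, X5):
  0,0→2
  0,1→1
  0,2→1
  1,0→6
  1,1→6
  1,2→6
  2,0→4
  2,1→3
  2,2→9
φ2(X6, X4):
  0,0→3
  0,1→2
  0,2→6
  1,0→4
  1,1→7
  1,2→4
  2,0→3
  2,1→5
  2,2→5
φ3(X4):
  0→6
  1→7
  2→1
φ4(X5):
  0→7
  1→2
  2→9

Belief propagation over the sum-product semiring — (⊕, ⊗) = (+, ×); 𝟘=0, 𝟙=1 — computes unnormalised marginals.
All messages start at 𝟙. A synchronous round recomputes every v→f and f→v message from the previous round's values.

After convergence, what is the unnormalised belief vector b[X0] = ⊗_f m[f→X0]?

init: all messages = 𝟙 over 3 values
r1 m[φ0→X3] = [40, 39, 50]
r1 m[φ0→X0] = [44, 45, 40]
r1 m[φ0→X4] = [38, 48, 43]
r1 m[φ1→X3] = [4, 18, 16]
r1 m[φ1→X5] = [12, 10, 16]
r1 m[φ2→X6] = [11, 15, 13]
r1 m[φ2→X4] = [10, 14, 15]
r1 m[φ3→X4] = [6, 7, 1]
r1 m[φ4→X5] = [7, 2, 9]
r1 m[X3→φ0] = [1, 1, 1]
r1 m[X3→φ1] = [1, 1, 1]
r1 m[X0→φ0] = [1, 1, 1]
r1 m[X6→φ2] = [1, 1, 1]
r1 m[X4→φ0] = [1, 1, 1]
r1 m[X4→φ2] = [1, 1, 1]
r1 m[X4→φ3] = [1, 1, 1]
r1 m[X5→φ1] = [1, 1, 1]
r1 m[X5→φ4] = [1, 1, 1]
r2 m[φ0→X3] = [40, 39, 50]
r2 m[φ0→X0] = [44, 45, 40]
r2 m[φ0→X4] = [38, 48, 43]
r2 m[φ1→X3] = [4, 18, 16]
r2 m[φ1→X5] = [12, 10, 16]
r2 m[φ2→X6] = [11, 15, 13]
r2 m[φ2→X4] = [10, 14, 15]
r2 m[φ3→X4] = [6, 7, 1]
r2 m[φ4→X5] = [7, 2, 9]
r2 m[X3→φ0] = [4, 18, 16]
r2 m[X3→φ1] = [40, 39, 50]
r2 m[X0→φ0] = [1, 1, 1]
r2 m[X6→φ2] = [1, 1, 1]
r2 m[X4→φ0] = [60, 98, 15]
r2 m[X4→φ2] = [228, 336, 43]
r2 m[X4→φ3] = [380, 672, 645]
r2 m[X5→φ1] = [7, 2, 9]
r2 m[X5→φ4] = [12, 10, 16]
r3 m[φ0→X3] = [2295, 2512, 2822]
r3 m[φ0→X0] = [40320, 37618, 21610]
r3 m[φ0→X4] = [522, 616, 524]
r3 m[φ1→X3] = [25, 108, 115]
r3 m[φ1→X5] = [514, 424, 724]
r3 m[φ2→X6] = [1614, 3436, 2579]
r3 m[φ2→X4] = [10, 14, 15]
r3 m[φ3→X4] = [6, 7, 1]
r3 m[φ4→X5] = [7, 2, 9]
r3 m[X3→φ0] = [4, 18, 16]
r3 m[X3→φ1] = [40, 39, 50]
r3 m[X0→φ0] = [1, 1, 1]
r3 m[X6→φ2] = [1, 1, 1]
r3 m[X4→φ0] = [60, 98, 15]
r3 m[X4→φ2] = [228, 336, 43]
r3 m[X4→φ3] = [380, 672, 645]
r3 m[X5→φ1] = [7, 2, 9]
r3 m[X5→φ4] = [12, 10, 16]
r4 m[φ0→X3] = [2295, 2512, 2822]
r4 m[φ0→X0] = [40320, 37618, 21610]
r4 m[φ0→X4] = [522, 616, 524]
r4 m[φ1→X3] = [25, 108, 115]
r4 m[φ1→X5] = [514, 424, 724]
r4 m[φ2→X6] = [1614, 3436, 2579]
r4 m[φ2→X4] = [10, 14, 15]
r4 m[φ3→X4] = [6, 7, 1]
r4 m[φ4→X5] = [7, 2, 9]
r4 m[X3→φ0] = [25, 108, 115]
r4 m[X3→φ1] = [2295, 2512, 2822]
r4 m[X0→φ0] = [1, 1, 1]
r4 m[X6→φ2] = [1, 1, 1]
r4 m[X4→φ0] = [60, 98, 15]
r4 m[X4→φ2] = [3132, 4312, 524]
r4 m[X4→φ3] = [5220, 8624, 7860]
r4 m[X5→φ1] = [7, 2, 9]
r4 m[X5→φ4] = [514, 424, 724]
r5 m[φ0→X3] = [2295, 2512, 2822]
r5 m[φ0→X0] = [269079, 242248, 141874]
r5 m[φ0→X4] = [3351, 4072, 3539]
r5 m[φ1→X3] = [25, 108, 115]
r5 m[φ1→X5] = [30950, 25833, 42765]
r5 m[φ2→X6] = [21164, 44808, 33576]
r5 m[φ2→X4] = [10, 14, 15]
r5 m[φ3→X4] = [6, 7, 1]
r5 m[φ4→X5] = [7, 2, 9]
r5 m[X3→φ0] = [25, 108, 115]
r5 m[X3→φ1] = [2295, 2512, 2822]
r5 m[X0→φ0] = [1, 1, 1]
r5 m[X6→φ2] = [1, 1, 1]
r5 m[X4→φ0] = [60, 98, 15]
r5 m[X4→φ2] = [3132, 4312, 524]
r5 m[X4→φ3] = [5220, 8624, 7860]
r5 m[X5→φ1] = [7, 2, 9]
r5 m[X5→φ4] = [514, 424, 724]
r6 m[φ0→X3] = [2295, 2512, 2822]
r6 m[φ0→X0] = [269079, 242248, 141874]
r6 m[φ0→X4] = [3351, 4072, 3539]
r6 m[φ1→X3] = [25, 108, 115]
r6 m[φ1→X5] = [30950, 25833, 42765]
r6 m[φ2→X6] = [21164, 44808, 33576]
r6 m[φ2→X4] = [10, 14, 15]
r6 m[φ3→X4] = [6, 7, 1]
r6 m[φ4→X5] = [7, 2, 9]
r6 m[X3→φ0] = [25, 108, 115]
r6 m[X3→φ1] = [2295, 2512, 2822]
r6 m[X0→φ0] = [1, 1, 1]
r6 m[X6→φ2] = [1, 1, 1]
r6 m[X4→φ0] = [60, 98, 15]
r6 m[X4→φ2] = [20106, 28504, 3539]
r6 m[X4→φ3] = [33510, 57008, 53085]
r6 m[X5→φ1] = [7, 2, 9]
r6 m[X5→φ4] = [30950, 25833, 42765]
r7 m[φ0→X3] = [2295, 2512, 2822]
r7 m[φ0→X0] = [269079, 242248, 141874]
r7 m[φ0→X4] = [3351, 4072, 3539]
r7 m[φ1→X3] = [25, 108, 115]
r7 m[φ1→X5] = [30950, 25833, 42765]
r7 m[φ2→X6] = [138560, 294108, 220533]
r7 m[φ2→X4] = [10, 14, 15]
r7 m[φ3→X4] = [6, 7, 1]
r7 m[φ4→X5] = [7, 2, 9]
r7 m[X3→φ0] = [25, 108, 115]
r7 m[X3→φ1] = [2295, 2512, 2822]
r7 m[X0→φ0] = [1, 1, 1]
r7 m[X6→φ2] = [1, 1, 1]
r7 m[X4→φ0] = [60, 98, 15]
r7 m[X4→φ2] = [20106, 28504, 3539]
r7 m[X4→φ3] = [33510, 57008, 53085]
r7 m[X5→φ1] = [7, 2, 9]
r7 m[X5→φ4] = [30950, 25833, 42765]
r8 m[φ0→X3] = [2295, 2512, 2822]
r8 m[φ0→X0] = [269079, 242248, 141874]
r8 m[φ0→X4] = [3351, 4072, 3539]
r8 m[φ1→X3] = [25, 108, 115]
r8 m[φ1→X5] = [30950, 25833, 42765]
r8 m[φ2→X6] = [138560, 294108, 220533]
r8 m[φ2→X4] = [10, 14, 15]
r8 m[φ3→X4] = [6, 7, 1]
r8 m[φ4→X5] = [7, 2, 9]
r8 m[X3→φ0] = [25, 108, 115]
r8 m[X3→φ1] = [2295, 2512, 2822]
r8 m[X0→φ0] = [1, 1, 1]
r8 m[X6→φ2] = [1, 1, 1]
r8 m[X4→φ0] = [60, 98, 15]
r8 m[X4→φ2] = [20106, 28504, 3539]
r8 m[X4→φ3] = [33510, 57008, 53085]
r8 m[X5→φ1] = [7, 2, 9]
r8 m[X5→φ4] = [30950, 25833, 42765]
fixed point reached at round 8
b[X0] = ⊗ incoming = [269079, 242248, 141874]

b[X0] = [269079, 242248, 141874]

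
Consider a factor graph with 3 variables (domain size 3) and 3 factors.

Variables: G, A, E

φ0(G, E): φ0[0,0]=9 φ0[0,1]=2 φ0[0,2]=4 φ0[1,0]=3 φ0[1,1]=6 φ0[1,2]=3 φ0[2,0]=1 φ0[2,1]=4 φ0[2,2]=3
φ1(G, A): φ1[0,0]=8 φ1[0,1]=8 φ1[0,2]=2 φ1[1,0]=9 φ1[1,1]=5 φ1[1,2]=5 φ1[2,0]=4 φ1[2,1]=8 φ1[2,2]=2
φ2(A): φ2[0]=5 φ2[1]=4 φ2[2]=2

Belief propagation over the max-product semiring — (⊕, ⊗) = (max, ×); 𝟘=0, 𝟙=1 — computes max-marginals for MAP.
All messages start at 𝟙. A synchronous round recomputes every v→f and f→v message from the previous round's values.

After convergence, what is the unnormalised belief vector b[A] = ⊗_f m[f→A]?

b[A] = [360, 288, 60]

init: all messages = 𝟙 over 3 values
r1 m[φ0→G] = [9, 6, 4]
r1 m[φ0→E] = [9, 6, 4]
r1 m[φ1→G] = [8, 9, 8]
r1 m[φ1→A] = [9, 8, 5]
r1 m[φ2→A] = [5, 4, 2]
r1 m[G→φ0] = [1, 1, 1]
r1 m[G→φ1] = [1, 1, 1]
r1 m[A→φ1] = [1, 1, 1]
r1 m[A→φ2] = [1, 1, 1]
r1 m[E→φ0] = [1, 1, 1]
r2 m[φ0→G] = [9, 6, 4]
r2 m[φ0→E] = [9, 6, 4]
r2 m[φ1→G] = [8, 9, 8]
r2 m[φ1→A] = [9, 8, 5]
r2 m[φ2→A] = [5, 4, 2]
r2 m[G→φ0] = [8, 9, 8]
r2 m[G→φ1] = [9, 6, 4]
r2 m[A→φ1] = [5, 4, 2]
r2 m[A→φ2] = [9, 8, 5]
r2 m[E→φ0] = [1, 1, 1]
r3 m[φ0→G] = [9, 6, 4]
r3 m[φ0→E] = [72, 54, 32]
r3 m[φ1→G] = [40, 45, 32]
r3 m[φ1→A] = [72, 72, 30]
r3 m[φ2→A] = [5, 4, 2]
r3 m[G→φ0] = [8, 9, 8]
r3 m[G→φ1] = [9, 6, 4]
r3 m[A→φ1] = [5, 4, 2]
r3 m[A→φ2] = [9, 8, 5]
r3 m[E→φ0] = [1, 1, 1]
r4 m[φ0→G] = [9, 6, 4]
r4 m[φ0→E] = [72, 54, 32]
r4 m[φ1→G] = [40, 45, 32]
r4 m[φ1→A] = [72, 72, 30]
r4 m[φ2→A] = [5, 4, 2]
r4 m[G→φ0] = [40, 45, 32]
r4 m[G→φ1] = [9, 6, 4]
r4 m[A→φ1] = [5, 4, 2]
r4 m[A→φ2] = [72, 72, 30]
r4 m[E→φ0] = [1, 1, 1]
r5 m[φ0→G] = [9, 6, 4]
r5 m[φ0→E] = [360, 270, 160]
r5 m[φ1→G] = [40, 45, 32]
r5 m[φ1→A] = [72, 72, 30]
r5 m[φ2→A] = [5, 4, 2]
r5 m[G→φ0] = [40, 45, 32]
r5 m[G→φ1] = [9, 6, 4]
r5 m[A→φ1] = [5, 4, 2]
r5 m[A→φ2] = [72, 72, 30]
r5 m[E→φ0] = [1, 1, 1]
r6 m[φ0→G] = [9, 6, 4]
r6 m[φ0→E] = [360, 270, 160]
r6 m[φ1→G] = [40, 45, 32]
r6 m[φ1→A] = [72, 72, 30]
r6 m[φ2→A] = [5, 4, 2]
r6 m[G→φ0] = [40, 45, 32]
r6 m[G→φ1] = [9, 6, 4]
r6 m[A→φ1] = [5, 4, 2]
r6 m[A→φ2] = [72, 72, 30]
r6 m[E→φ0] = [1, 1, 1]
fixed point reached at round 6
b[A] = ⊗ incoming = [360, 288, 60]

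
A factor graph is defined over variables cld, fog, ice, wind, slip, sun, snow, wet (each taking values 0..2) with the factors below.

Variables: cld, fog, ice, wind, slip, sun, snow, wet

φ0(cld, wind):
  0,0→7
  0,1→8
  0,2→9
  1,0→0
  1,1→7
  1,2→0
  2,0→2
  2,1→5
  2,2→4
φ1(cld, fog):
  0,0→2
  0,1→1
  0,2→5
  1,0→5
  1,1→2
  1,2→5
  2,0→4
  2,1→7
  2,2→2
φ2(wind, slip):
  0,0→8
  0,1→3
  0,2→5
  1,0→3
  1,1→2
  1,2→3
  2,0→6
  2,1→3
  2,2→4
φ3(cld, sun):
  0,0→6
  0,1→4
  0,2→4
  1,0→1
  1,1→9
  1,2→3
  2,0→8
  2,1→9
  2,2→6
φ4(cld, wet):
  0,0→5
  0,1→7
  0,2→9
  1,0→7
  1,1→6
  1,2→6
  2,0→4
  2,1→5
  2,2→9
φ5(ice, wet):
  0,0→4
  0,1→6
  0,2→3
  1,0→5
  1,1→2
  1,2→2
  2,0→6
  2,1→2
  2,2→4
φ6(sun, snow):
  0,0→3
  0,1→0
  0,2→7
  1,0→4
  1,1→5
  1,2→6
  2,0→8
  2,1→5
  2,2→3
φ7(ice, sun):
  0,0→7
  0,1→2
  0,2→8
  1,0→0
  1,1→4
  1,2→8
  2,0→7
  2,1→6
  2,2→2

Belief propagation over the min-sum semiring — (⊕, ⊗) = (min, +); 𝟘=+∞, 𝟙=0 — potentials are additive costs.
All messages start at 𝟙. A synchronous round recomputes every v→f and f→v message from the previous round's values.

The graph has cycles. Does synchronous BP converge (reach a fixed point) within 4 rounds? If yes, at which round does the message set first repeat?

init: all messages = 𝟙 over 3 values
r1 m[φ0→cld] = [7, 0, 2]
r1 m[φ0→wind] = [0, 5, 0]
r1 m[φ1→cld] = [1, 2, 2]
r1 m[φ1→fog] = [2, 1, 2]
r1 m[φ2→wind] = [3, 2, 3]
r1 m[φ2→slip] = [3, 2, 3]
r1 m[φ3→cld] = [4, 1, 6]
r1 m[φ3→sun] = [1, 4, 3]
r1 m[φ4→cld] = [5, 6, 4]
r1 m[φ4→wet] = [4, 5, 6]
r1 m[φ5→ice] = [3, 2, 2]
r1 m[φ5→wet] = [4, 2, 2]
r1 m[φ6→sun] = [0, 4, 3]
r1 m[φ6→snow] = [3, 0, 3]
r1 m[φ7→ice] = [2, 0, 2]
r1 m[φ7→sun] = [0, 2, 2]
r1 m[cld→φ0] = [0, 0, 0]
r1 m[cld→φ1] = [0, 0, 0]
r1 m[cld→φ3] = [0, 0, 0]
r1 m[cld→φ4] = [0, 0, 0]
r1 m[fog→φ1] = [0, 0, 0]
r1 m[ice→φ5] = [0, 0, 0]
r1 m[ice→φ7] = [0, 0, 0]
r1 m[wind→φ0] = [0, 0, 0]
r1 m[wind→φ2] = [0, 0, 0]
r1 m[slip→φ2] = [0, 0, 0]
r1 m[sun→φ3] = [0, 0, 0]
r1 m[sun→φ6] = [0, 0, 0]
r1 m[sun→φ7] = [0, 0, 0]
r1 m[snow→φ6] = [0, 0, 0]
r1 m[wet→φ4] = [0, 0, 0]
r1 m[wet→φ5] = [0, 0, 0]
r2 m[φ0→cld] = [7, 0, 2]
r2 m[φ0→wind] = [0, 5, 0]
r2 m[φ1→cld] = [1, 2, 2]
r2 m[φ1→fog] = [2, 1, 2]
r2 m[φ2→wind] = [3, 2, 3]
r2 m[φ2→slip] = [3, 2, 3]
r2 m[φ3→cld] = [4, 1, 6]
r2 m[φ3→sun] = [1, 4, 3]
r2 m[φ4→cld] = [5, 6, 4]
r2 m[φ4→wet] = [4, 5, 6]
r2 m[φ5→ice] = [3, 2, 2]
r2 m[φ5→wet] = [4, 2, 2]
r2 m[φ6→sun] = [0, 4, 3]
r2 m[φ6→snow] = [3, 0, 3]
r2 m[φ7→ice] = [2, 0, 2]
r2 m[φ7→sun] = [0, 2, 2]
r2 m[cld→φ0] = [10, 9, 12]
r2 m[cld→φ1] = [16, 7, 12]
r2 m[cld→φ3] = [13, 8, 8]
r2 m[cld→φ4] = [12, 3, 10]
r2 m[fog→φ1] = [0, 0, 0]
r2 m[ice→φ5] = [2, 0, 2]
r2 m[ice→φ7] = [3, 2, 2]
r2 m[wind→φ0] = [3, 2, 3]
r2 m[wind→φ2] = [0, 5, 0]
r2 m[slip→φ2] = [0, 0, 0]
r2 m[sun→φ3] = [0, 6, 5]
r2 m[sun→φ6] = [1, 6, 5]
r2 m[sun→φ7] = [1, 8, 6]
r2 m[snow→φ6] = [0, 0, 0]
r2 m[wet→φ4] = [4, 2, 2]
r2 m[wet→φ5] = [4, 5, 6]
r3 m[φ0→cld] = [10, 3, 5]
r3 m[φ0→wind] = [9, 16, 9]
r3 m[φ1→cld] = [1, 2, 2]
r3 m[φ1→fog] = [12, 9, 12]
r3 m[φ2→wind] = [3, 2, 3]
r3 m[φ2→slip] = [6, 3, 4]
r3 m[φ3→cld] = [6, 1, 8]
r3 m[φ3→sun] = [9, 17, 11]
r3 m[φ4→cld] = [9, 8, 7]
r3 m[φ4→wet] = [10, 9, 9]
r3 m[φ5→ice] = [8, 7, 7]
r3 m[φ5→wet] = [5, 2, 2]
r3 m[φ6→sun] = [0, 4, 3]
r3 m[φ6→snow] = [4, 1, 8]
r3 m[φ7→ice] = [8, 1, 8]
r3 m[φ7→sun] = [2, 5, 4]
r3 m[cld→φ0] = [10, 9, 12]
r3 m[cld→φ1] = [16, 7, 12]
r3 m[cld→φ3] = [13, 8, 8]
r3 m[cld→φ4] = [12, 3, 10]
r3 m[fog→φ1] = [0, 0, 0]
r3 m[ice→φ5] = [2, 0, 2]
r3 m[ice→φ7] = [3, 2, 2]
r3 m[wind→φ0] = [3, 2, 3]
r3 m[wind→φ2] = [0, 5, 0]
r3 m[slip→φ2] = [0, 0, 0]
r3 m[sun→φ3] = [0, 6, 5]
r3 m[sun→φ6] = [1, 6, 5]
r3 m[sun→φ7] = [1, 8, 6]
r3 m[snow→φ6] = [0, 0, 0]
r3 m[wet→φ4] = [4, 2, 2]
r3 m[wet→φ5] = [4, 5, 6]
r4 m[φ0→cld] = [10, 3, 5]
r4 m[φ0→wind] = [9, 16, 9]
r4 m[φ1→cld] = [1, 2, 2]
r4 m[φ1→fog] = [12, 9, 12]
r4 m[φ2→wind] = [3, 2, 3]
r4 m[φ2→slip] = [6, 3, 4]
r4 m[φ3→cld] = [6, 1, 8]
r4 m[φ3→sun] = [9, 17, 11]
r4 m[φ4→cld] = [9, 8, 7]
r4 m[φ4→wet] = [10, 9, 9]
r4 m[φ5→ice] = [8, 7, 7]
r4 m[φ5→wet] = [5, 2, 2]
r4 m[φ6→sun] = [0, 4, 3]
r4 m[φ6→snow] = [4, 1, 8]
r4 m[φ7→ice] = [8, 1, 8]
r4 m[φ7→sun] = [2, 5, 4]
r4 m[cld→φ0] = [16, 11, 17]
r4 m[cld→φ1] = [25, 12, 20]
r4 m[cld→φ3] = [20, 13, 14]
r4 m[cld→φ4] = [17, 6, 15]
r4 m[fog→φ1] = [0, 0, 0]
r4 m[ice→φ5] = [8, 1, 8]
r4 m[ice→φ7] = [8, 7, 7]
r4 m[wind→φ0] = [3, 2, 3]
r4 m[wind→φ2] = [9, 16, 9]
r4 m[slip→φ2] = [0, 0, 0]
r4 m[sun→φ3] = [2, 9, 7]
r4 m[sun→φ6] = [11, 22, 15]
r4 m[sun→φ7] = [9, 21, 14]
r4 m[snow→φ6] = [0, 0, 0]
r4 m[wet→φ4] = [5, 2, 2]
r4 m[wet→φ5] = [10, 9, 9]
no fixed point within 4 rounds

NOT CONVERGED within 4 rounds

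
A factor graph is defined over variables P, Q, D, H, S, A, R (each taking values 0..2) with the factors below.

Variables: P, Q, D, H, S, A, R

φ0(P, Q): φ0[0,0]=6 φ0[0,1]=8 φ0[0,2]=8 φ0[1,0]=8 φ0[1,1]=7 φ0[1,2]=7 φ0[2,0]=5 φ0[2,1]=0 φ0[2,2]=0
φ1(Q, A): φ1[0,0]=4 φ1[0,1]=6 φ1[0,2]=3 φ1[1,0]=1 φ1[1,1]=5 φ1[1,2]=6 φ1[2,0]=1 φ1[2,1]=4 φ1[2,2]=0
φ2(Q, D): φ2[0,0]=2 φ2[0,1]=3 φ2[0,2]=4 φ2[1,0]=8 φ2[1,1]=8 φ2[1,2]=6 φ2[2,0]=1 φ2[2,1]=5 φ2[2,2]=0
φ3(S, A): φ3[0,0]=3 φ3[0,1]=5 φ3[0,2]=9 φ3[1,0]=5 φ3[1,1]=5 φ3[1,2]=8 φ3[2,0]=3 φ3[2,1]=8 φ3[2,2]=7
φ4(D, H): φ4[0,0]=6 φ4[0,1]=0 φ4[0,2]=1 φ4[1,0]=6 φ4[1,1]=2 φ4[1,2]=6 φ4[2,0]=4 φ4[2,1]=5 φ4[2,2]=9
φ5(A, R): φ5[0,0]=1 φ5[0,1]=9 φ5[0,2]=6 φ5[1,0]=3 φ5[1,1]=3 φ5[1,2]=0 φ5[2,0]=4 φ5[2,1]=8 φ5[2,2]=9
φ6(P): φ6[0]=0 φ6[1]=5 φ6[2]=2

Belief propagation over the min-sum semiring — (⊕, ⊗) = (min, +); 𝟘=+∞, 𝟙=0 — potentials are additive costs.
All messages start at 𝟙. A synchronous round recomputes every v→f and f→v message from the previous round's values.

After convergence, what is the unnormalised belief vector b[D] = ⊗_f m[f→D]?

init: all messages = 𝟙 over 3 values
r1 m[φ0→P] = [6, 7, 0]
r1 m[φ0→Q] = [5, 0, 0]
r1 m[φ1→Q] = [3, 1, 0]
r1 m[φ1→A] = [1, 4, 0]
r1 m[φ2→Q] = [2, 6, 0]
r1 m[φ2→D] = [1, 3, 0]
r1 m[φ3→S] = [3, 5, 3]
r1 m[φ3→A] = [3, 5, 7]
r1 m[φ4→D] = [0, 2, 4]
r1 m[φ4→H] = [4, 0, 1]
r1 m[φ5→A] = [1, 0, 4]
r1 m[φ5→R] = [1, 3, 0]
r1 m[φ6→P] = [0, 5, 2]
r1 m[P→φ0] = [0, 0, 0]
r1 m[P→φ6] = [0, 0, 0]
r1 m[Q→φ0] = [0, 0, 0]
r1 m[Q→φ1] = [0, 0, 0]
r1 m[Q→φ2] = [0, 0, 0]
r1 m[D→φ2] = [0, 0, 0]
r1 m[D→φ4] = [0, 0, 0]
r1 m[H→φ4] = [0, 0, 0]
r1 m[S→φ3] = [0, 0, 0]
r1 m[A→φ1] = [0, 0, 0]
r1 m[A→φ3] = [0, 0, 0]
r1 m[A→φ5] = [0, 0, 0]
r1 m[R→φ5] = [0, 0, 0]
r2 m[φ0→P] = [6, 7, 0]
r2 m[φ0→Q] = [5, 0, 0]
r2 m[φ1→Q] = [3, 1, 0]
r2 m[φ1→A] = [1, 4, 0]
r2 m[φ2→Q] = [2, 6, 0]
r2 m[φ2→D] = [1, 3, 0]
r2 m[φ3→S] = [3, 5, 3]
r2 m[φ3→A] = [3, 5, 7]
r2 m[φ4→D] = [0, 2, 4]
r2 m[φ4→H] = [4, 0, 1]
r2 m[φ5→A] = [1, 0, 4]
r2 m[φ5→R] = [1, 3, 0]
r2 m[φ6→P] = [0, 5, 2]
r2 m[P→φ0] = [0, 5, 2]
r2 m[P→φ6] = [6, 7, 0]
r2 m[Q→φ0] = [5, 7, 0]
r2 m[Q→φ1] = [7, 6, 0]
r2 m[Q→φ2] = [8, 1, 0]
r2 m[D→φ2] = [0, 2, 4]
r2 m[D→φ4] = [1, 3, 0]
r2 m[H→φ4] = [0, 0, 0]
r2 m[S→φ3] = [0, 0, 0]
r2 m[A→φ1] = [4, 5, 11]
r2 m[A→φ3] = [2, 4, 4]
r2 m[A→φ5] = [4, 9, 7]
r2 m[R→φ5] = [0, 0, 0]
r3 m[φ0→P] = [8, 7, 0]
r3 m[φ0→Q] = [6, 2, 2]
r3 m[φ1→Q] = [8, 5, 5]
r3 m[φ1→A] = [1, 4, 0]
r3 m[φ2→Q] = [2, 8, 1]
r3 m[φ2→D] = [1, 5, 0]
r3 m[φ3→S] = [5, 7, 5]
r3 m[φ3→A] = [3, 5, 7]
r3 m[φ4→D] = [0, 2, 4]
r3 m[φ4→H] = [4, 1, 2]
r3 m[φ5→A] = [1, 0, 4]
r3 m[φ5→R] = [5, 12, 9]
r3 m[φ6→P] = [0, 5, 2]
r3 m[P→φ0] = [0, 5, 2]
r3 m[P→φ6] = [6, 7, 0]
r3 m[Q→φ0] = [5, 7, 0]
r3 m[Q→φ1] = [7, 6, 0]
r3 m[Q→φ2] = [8, 1, 0]
r3 m[D→φ2] = [0, 2, 4]
r3 m[D→φ4] = [1, 3, 0]
r3 m[H→φ4] = [0, 0, 0]
r3 m[S→φ3] = [0, 0, 0]
r3 m[A→φ1] = [4, 5, 11]
r3 m[A→φ3] = [2, 4, 4]
r3 m[A→φ5] = [4, 9, 7]
r3 m[R→φ5] = [0, 0, 0]
r4 m[φ0→P] = [8, 7, 0]
r4 m[φ0→Q] = [6, 2, 2]
r4 m[φ1→Q] = [8, 5, 5]
r4 m[φ1→A] = [1, 4, 0]
r4 m[φ2→Q] = [2, 8, 1]
r4 m[φ2→D] = [1, 5, 0]
r4 m[φ3→S] = [5, 7, 5]
r4 m[φ3→A] = [3, 5, 7]
r4 m[φ4→D] = [0, 2, 4]
r4 m[φ4→H] = [4, 1, 2]
r4 m[φ5→A] = [1, 0, 4]
r4 m[φ5→R] = [5, 12, 9]
r4 m[φ6→P] = [0, 5, 2]
r4 m[P→φ0] = [0, 5, 2]
r4 m[P→φ6] = [8, 7, 0]
r4 m[Q→φ0] = [10, 13, 6]
r4 m[Q→φ1] = [8, 10, 3]
r4 m[Q→φ2] = [14, 7, 7]
r4 m[D→φ2] = [0, 2, 4]
r4 m[D→φ4] = [1, 5, 0]
r4 m[H→φ4] = [0, 0, 0]
r4 m[S→φ3] = [0, 0, 0]
r4 m[A→φ1] = [4, 5, 11]
r4 m[A→φ3] = [2, 4, 4]
r4 m[A→φ5] = [4, 9, 7]
r4 m[R→φ5] = [0, 0, 0]
r5 m[φ0→P] = [14, 13, 6]
r5 m[φ0→Q] = [6, 2, 2]
r5 m[φ1→Q] = [8, 5, 5]
r5 m[φ1→A] = [4, 7, 3]
r5 m[φ2→Q] = [2, 8, 1]
r5 m[φ2→D] = [8, 12, 7]
r5 m[φ3→S] = [5, 7, 5]
r5 m[φ3→A] = [3, 5, 7]
r5 m[φ4→D] = [0, 2, 4]
r5 m[φ4→H] = [4, 1, 2]
r5 m[φ5→A] = [1, 0, 4]
r5 m[φ5→R] = [5, 12, 9]
r5 m[φ6→P] = [0, 5, 2]
r5 m[P→φ0] = [0, 5, 2]
r5 m[P→φ6] = [8, 7, 0]
r5 m[Q→φ0] = [10, 13, 6]
r5 m[Q→φ1] = [8, 10, 3]
r5 m[Q→φ2] = [14, 7, 7]
r5 m[D→φ2] = [0, 2, 4]
r5 m[D→φ4] = [1, 5, 0]
r5 m[H→φ4] = [0, 0, 0]
r5 m[S→φ3] = [0, 0, 0]
r5 m[A→φ1] = [4, 5, 11]
r5 m[A→φ3] = [2, 4, 4]
r5 m[A→φ5] = [4, 9, 7]
r5 m[R→φ5] = [0, 0, 0]
r6 m[φ0→P] = [14, 13, 6]
r6 m[φ0→Q] = [6, 2, 2]
r6 m[φ1→Q] = [8, 5, 5]
r6 m[φ1→A] = [4, 7, 3]
r6 m[φ2→Q] = [2, 8, 1]
r6 m[φ2→D] = [8, 12, 7]
r6 m[φ3→S] = [5, 7, 5]
r6 m[φ3→A] = [3, 5, 7]
r6 m[φ4→D] = [0, 2, 4]
r6 m[φ4→H] = [4, 1, 2]
r6 m[φ5→A] = [1, 0, 4]
r6 m[φ5→R] = [5, 12, 9]
r6 m[φ6→P] = [0, 5, 2]
r6 m[P→φ0] = [0, 5, 2]
r6 m[P→φ6] = [14, 13, 6]
r6 m[Q→φ0] = [10, 13, 6]
r6 m[Q→φ1] = [8, 10, 3]
r6 m[Q→φ2] = [14, 7, 7]
r6 m[D→φ2] = [0, 2, 4]
r6 m[D→φ4] = [8, 12, 7]
r6 m[H→φ4] = [0, 0, 0]
r6 m[S→φ3] = [0, 0, 0]
r6 m[A→φ1] = [4, 5, 11]
r6 m[A→φ3] = [5, 7, 7]
r6 m[A→φ5] = [7, 12, 10]
r6 m[R→φ5] = [0, 0, 0]
r7 m[φ0→P] = [14, 13, 6]
r7 m[φ0→Q] = [6, 2, 2]
r7 m[φ1→Q] = [8, 5, 5]
r7 m[φ1→A] = [4, 7, 3]
r7 m[φ2→Q] = [2, 8, 1]
r7 m[φ2→D] = [8, 12, 7]
r7 m[φ3→S] = [8, 10, 8]
r7 m[φ3→A] = [3, 5, 7]
r7 m[φ4→D] = [0, 2, 4]
r7 m[φ4→H] = [11, 8, 9]
r7 m[φ5→A] = [1, 0, 4]
r7 m[φ5→R] = [8, 15, 12]
r7 m[φ6→P] = [0, 5, 2]
r7 m[P→φ0] = [0, 5, 2]
r7 m[P→φ6] = [14, 13, 6]
r7 m[Q→φ0] = [10, 13, 6]
r7 m[Q→φ1] = [8, 10, 3]
r7 m[Q→φ2] = [14, 7, 7]
r7 m[D→φ2] = [0, 2, 4]
r7 m[D→φ4] = [8, 12, 7]
r7 m[H→φ4] = [0, 0, 0]
r7 m[S→φ3] = [0, 0, 0]
r7 m[A→φ1] = [4, 5, 11]
r7 m[A→φ3] = [5, 7, 7]
r7 m[A→φ5] = [7, 12, 10]
r7 m[R→φ5] = [0, 0, 0]
r8 m[φ0→P] = [14, 13, 6]
r8 m[φ0→Q] = [6, 2, 2]
r8 m[φ1→Q] = [8, 5, 5]
r8 m[φ1→A] = [4, 7, 3]
r8 m[φ2→Q] = [2, 8, 1]
r8 m[φ2→D] = [8, 12, 7]
r8 m[φ3→S] = [8, 10, 8]
r8 m[φ3→A] = [3, 5, 7]
r8 m[φ4→D] = [0, 2, 4]
r8 m[φ4→H] = [11, 8, 9]
r8 m[φ5→A] = [1, 0, 4]
r8 m[φ5→R] = [8, 15, 12]
r8 m[φ6→P] = [0, 5, 2]
r8 m[P→φ0] = [0, 5, 2]
r8 m[P→φ6] = [14, 13, 6]
r8 m[Q→φ0] = [10, 13, 6]
r8 m[Q→φ1] = [8, 10, 3]
r8 m[Q→φ2] = [14, 7, 7]
r8 m[D→φ2] = [0, 2, 4]
r8 m[D→φ4] = [8, 12, 7]
r8 m[H→φ4] = [0, 0, 0]
r8 m[S→φ3] = [0, 0, 0]
r8 m[A→φ1] = [4, 5, 11]
r8 m[A→φ3] = [5, 7, 7]
r8 m[A→φ5] = [7, 12, 10]
r8 m[R→φ5] = [0, 0, 0]
fixed point reached at round 8
b[D] = ⊗ incoming = [8, 14, 11]

b[D] = [8, 14, 11]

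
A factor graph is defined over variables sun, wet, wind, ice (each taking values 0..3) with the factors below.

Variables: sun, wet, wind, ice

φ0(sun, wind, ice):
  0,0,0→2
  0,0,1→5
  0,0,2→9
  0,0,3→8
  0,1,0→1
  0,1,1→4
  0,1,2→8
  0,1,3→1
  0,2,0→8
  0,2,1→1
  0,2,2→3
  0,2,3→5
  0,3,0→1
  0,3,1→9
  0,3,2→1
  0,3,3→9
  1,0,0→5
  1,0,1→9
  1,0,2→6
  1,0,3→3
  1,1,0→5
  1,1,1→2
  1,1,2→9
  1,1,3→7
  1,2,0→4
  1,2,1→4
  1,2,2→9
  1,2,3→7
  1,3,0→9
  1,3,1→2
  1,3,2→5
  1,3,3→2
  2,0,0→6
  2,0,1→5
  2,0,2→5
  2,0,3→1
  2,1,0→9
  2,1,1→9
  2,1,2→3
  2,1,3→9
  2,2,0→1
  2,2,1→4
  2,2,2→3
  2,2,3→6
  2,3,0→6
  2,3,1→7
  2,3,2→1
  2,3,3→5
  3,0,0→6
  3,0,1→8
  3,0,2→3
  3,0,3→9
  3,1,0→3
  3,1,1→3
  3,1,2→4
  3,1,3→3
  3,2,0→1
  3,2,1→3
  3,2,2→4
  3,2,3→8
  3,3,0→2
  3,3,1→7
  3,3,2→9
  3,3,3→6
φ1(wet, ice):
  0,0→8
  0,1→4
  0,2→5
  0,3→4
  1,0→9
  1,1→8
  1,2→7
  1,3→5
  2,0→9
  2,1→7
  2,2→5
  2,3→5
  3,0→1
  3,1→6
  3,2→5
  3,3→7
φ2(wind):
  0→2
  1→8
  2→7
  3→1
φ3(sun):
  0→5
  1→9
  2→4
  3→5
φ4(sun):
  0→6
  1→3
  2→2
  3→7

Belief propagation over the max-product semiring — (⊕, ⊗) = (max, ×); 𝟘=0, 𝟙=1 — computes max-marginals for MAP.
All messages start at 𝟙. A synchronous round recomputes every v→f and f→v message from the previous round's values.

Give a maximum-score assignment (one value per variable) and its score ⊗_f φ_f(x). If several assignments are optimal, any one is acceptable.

init: all messages = 𝟙 over 4 values
r1 m[φ0→sun] = [9, 9, 9, 9]
r1 m[φ0→wind] = [9, 9, 9, 9]
r1 m[φ0→ice] = [9, 9, 9, 9]
r1 m[φ1→wet] = [8, 9, 9, 7]
r1 m[φ1→ice] = [9, 8, 7, 7]
r1 m[φ2→wind] = [2, 8, 7, 1]
r1 m[φ3→sun] = [5, 9, 4, 5]
r1 m[φ4→sun] = [6, 3, 2, 7]
r1 m[sun→φ0] = [1, 1, 1, 1]
r1 m[sun→φ3] = [1, 1, 1, 1]
r1 m[sun→φ4] = [1, 1, 1, 1]
r1 m[wet→φ1] = [1, 1, 1, 1]
r1 m[wind→φ0] = [1, 1, 1, 1]
r1 m[wind→φ2] = [1, 1, 1, 1]
r1 m[ice→φ0] = [1, 1, 1, 1]
r1 m[ice→φ1] = [1, 1, 1, 1]
r2 m[φ0→sun] = [9, 9, 9, 9]
r2 m[φ0→wind] = [9, 9, 9, 9]
r2 m[φ0→ice] = [9, 9, 9, 9]
r2 m[φ1→wet] = [8, 9, 9, 7]
r2 m[φ1→ice] = [9, 8, 7, 7]
r2 m[φ2→wind] = [2, 8, 7, 1]
r2 m[φ3→sun] = [5, 9, 4, 5]
r2 m[φ4→sun] = [6, 3, 2, 7]
r2 m[sun→φ0] = [30, 27, 8, 35]
r2 m[sun→φ3] = [54, 27, 18, 63]
r2 m[sun→φ4] = [45, 81, 36, 45]
r2 m[wet→φ1] = [1, 1, 1, 1]
r2 m[wind→φ0] = [2, 8, 7, 1]
r2 m[wind→φ2] = [9, 9, 9, 9]
r2 m[ice→φ0] = [9, 8, 7, 7]
r2 m[ice→φ1] = [9, 9, 9, 9]
r3 m[φ0→sun] = [504, 504, 648, 392]
r3 m[φ0→wind] = [2240, 1701, 2160, 2205]
r3 m[φ0→ice] = [1680, 960, 1944, 1960]
r3 m[φ1→wet] = [72, 81, 81, 63]
r3 m[φ1→ice] = [9, 8, 7, 7]
r3 m[φ2→wind] = [2, 8, 7, 1]
r3 m[φ3→sun] = [5, 9, 4, 5]
r3 m[φ4→sun] = [6, 3, 2, 7]
r3 m[sun→φ0] = [30, 27, 8, 35]
r3 m[sun→φ3] = [54, 27, 18, 63]
r3 m[sun→φ4] = [45, 81, 36, 45]
r3 m[wet→φ1] = [1, 1, 1, 1]
r3 m[wind→φ0] = [2, 8, 7, 1]
r3 m[wind→φ2] = [9, 9, 9, 9]
r3 m[ice→φ0] = [9, 8, 7, 7]
r3 m[ice→φ1] = [9, 9, 9, 9]
r4 m[φ0→sun] = [504, 504, 648, 392]
r4 m[φ0→wind] = [2240, 1701, 2160, 2205]
r4 m[φ0→ice] = [1680, 960, 1944, 1960]
r4 m[φ1→wet] = [72, 81, 81, 63]
r4 m[φ1→ice] = [9, 8, 7, 7]
r4 m[φ2→wind] = [2, 8, 7, 1]
r4 m[φ3→sun] = [5, 9, 4, 5]
r4 m[φ4→sun] = [6, 3, 2, 7]
r4 m[sun→φ0] = [30, 27, 8, 35]
r4 m[sun→φ3] = [3024, 1512, 1296, 2744]
r4 m[sun→φ4] = [2520, 4536, 2592, 1960]
r4 m[wet→φ1] = [1, 1, 1, 1]
r4 m[wind→φ0] = [2, 8, 7, 1]
r4 m[wind→φ2] = [2240, 1701, 2160, 2205]
r4 m[ice→φ0] = [9, 8, 7, 7]
r4 m[ice→φ1] = [1680, 960, 1944, 1960]
r5 m[φ0→sun] = [504, 504, 648, 392]
r5 m[φ0→wind] = [2240, 1701, 2160, 2205]
r5 m[φ0→ice] = [1680, 960, 1944, 1960]
r5 m[φ1→wet] = [13440, 15120, 15120, 13720]
r5 m[φ1→ice] = [9, 8, 7, 7]
r5 m[φ2→wind] = [2, 8, 7, 1]
r5 m[φ3→sun] = [5, 9, 4, 5]
r5 m[φ4→sun] = [6, 3, 2, 7]
r5 m[sun→φ0] = [30, 27, 8, 35]
r5 m[sun→φ3] = [3024, 1512, 1296, 2744]
r5 m[sun→φ4] = [2520, 4536, 2592, 1960]
r5 m[wet→φ1] = [1, 1, 1, 1]
r5 m[wind→φ0] = [2, 8, 7, 1]
r5 m[wind→φ2] = [2240, 1701, 2160, 2205]
r5 m[ice→φ0] = [9, 8, 7, 7]
r5 m[ice→φ1] = [1680, 960, 1944, 1960]
r6 m[φ0→sun] = [504, 504, 648, 392]
r6 m[φ0→wind] = [2240, 1701, 2160, 2205]
r6 m[φ0→ice] = [1680, 960, 1944, 1960]
r6 m[φ1→wet] = [13440, 15120, 15120, 13720]
r6 m[φ1→ice] = [9, 8, 7, 7]
r6 m[φ2→wind] = [2, 8, 7, 1]
r6 m[φ3→sun] = [5, 9, 4, 5]
r6 m[φ4→sun] = [6, 3, 2, 7]
r6 m[sun→φ0] = [30, 27, 8, 35]
r6 m[sun→φ3] = [3024, 1512, 1296, 2744]
r6 m[sun→φ4] = [2520, 4536, 2592, 1960]
r6 m[wet→φ1] = [1, 1, 1, 1]
r6 m[wind→φ0] = [2, 8, 7, 1]
r6 m[wind→φ2] = [2240, 1701, 2160, 2205]
r6 m[ice→φ0] = [9, 8, 7, 7]
r6 m[ice→φ1] = [1680, 960, 1944, 1960]
fixed point reached at round 6
traceback from sun: (sun=0, wet=1, wind=2, ice=0), score=15120

assignment: (sun=0, wet=1, wind=2, ice=0); score = 15120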